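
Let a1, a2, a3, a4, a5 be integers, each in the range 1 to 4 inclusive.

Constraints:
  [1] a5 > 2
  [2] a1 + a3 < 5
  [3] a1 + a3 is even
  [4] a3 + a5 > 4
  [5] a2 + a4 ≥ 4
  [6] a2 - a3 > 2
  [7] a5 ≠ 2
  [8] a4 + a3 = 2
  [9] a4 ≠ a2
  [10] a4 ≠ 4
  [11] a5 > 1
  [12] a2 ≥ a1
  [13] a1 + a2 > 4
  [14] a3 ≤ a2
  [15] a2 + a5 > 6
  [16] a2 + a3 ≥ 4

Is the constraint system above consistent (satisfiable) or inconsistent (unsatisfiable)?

Satisfiable

Setting (a1, a2, a3, a4, a5) = (3, 4, 1, 1, 4) satisfies everything: constraint 2: a1 + a3 = 4; constraint 4: a3 + a5 = 5, and the others follow.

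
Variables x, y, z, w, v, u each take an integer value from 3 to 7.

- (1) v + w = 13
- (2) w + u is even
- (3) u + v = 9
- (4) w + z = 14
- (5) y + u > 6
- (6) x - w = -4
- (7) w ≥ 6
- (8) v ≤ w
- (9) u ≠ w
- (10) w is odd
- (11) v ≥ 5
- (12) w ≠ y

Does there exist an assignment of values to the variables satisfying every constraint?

Try x = 3, y = 4, z = 7, w = 7, v = 6, u = 3.
Check constraint 1: v + w = 13; constraint 3: u + v = 9. The remaining constraints are straightforward to verify.

Satisfiable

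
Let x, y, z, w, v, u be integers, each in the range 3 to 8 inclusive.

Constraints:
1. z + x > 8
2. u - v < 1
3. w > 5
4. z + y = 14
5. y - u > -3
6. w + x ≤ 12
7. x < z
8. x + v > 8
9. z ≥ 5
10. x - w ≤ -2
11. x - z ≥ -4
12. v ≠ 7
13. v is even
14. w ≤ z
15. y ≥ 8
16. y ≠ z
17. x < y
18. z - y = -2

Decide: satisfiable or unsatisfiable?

Satisfiable

Take x = 3, y = 8, z = 6, w = 6, v = 8, u = 8. Then constraint 1: z + x = 9; constraint 2: u - v = 0, and every other listed constraint is also met.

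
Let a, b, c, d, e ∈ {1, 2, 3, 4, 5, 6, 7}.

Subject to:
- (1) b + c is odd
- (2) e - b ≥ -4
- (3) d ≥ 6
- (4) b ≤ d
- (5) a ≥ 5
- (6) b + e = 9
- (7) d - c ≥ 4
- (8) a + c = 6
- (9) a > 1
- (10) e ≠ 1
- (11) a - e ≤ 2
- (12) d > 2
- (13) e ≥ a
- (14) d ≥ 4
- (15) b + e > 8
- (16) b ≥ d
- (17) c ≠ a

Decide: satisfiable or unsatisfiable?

From constraints 3 and 16: b ≥ d ≥ 6. From constraints 5 and 13: e ≥ a ≥ 5. Hence b + e ≥ 11. But constraint 6 requires b + e = 9, and 9 < 11. Contradiction.

Unsatisfiable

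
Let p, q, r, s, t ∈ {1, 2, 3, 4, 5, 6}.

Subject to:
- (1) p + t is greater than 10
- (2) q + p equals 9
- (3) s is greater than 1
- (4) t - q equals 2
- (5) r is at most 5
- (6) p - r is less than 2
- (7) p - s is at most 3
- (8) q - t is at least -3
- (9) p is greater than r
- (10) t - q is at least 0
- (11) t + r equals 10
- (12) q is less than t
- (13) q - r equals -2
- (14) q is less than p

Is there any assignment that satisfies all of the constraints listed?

The assignment p = 6, q = 3, r = 5, s = 5, t = 5 works:
  constraint 1 holds since p + t = 11.
  constraint 2 holds since q + p = 9.
The rest check out directly.

Satisfiable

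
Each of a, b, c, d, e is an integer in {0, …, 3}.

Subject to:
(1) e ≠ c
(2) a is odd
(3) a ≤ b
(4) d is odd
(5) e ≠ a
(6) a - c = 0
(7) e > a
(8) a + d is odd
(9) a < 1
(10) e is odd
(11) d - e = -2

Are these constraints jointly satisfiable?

Constraint 2 makes a odd and constraint 4 makes d odd, so a + d must be even. Constraint 8 says a + d is odd — contradiction.

Unsatisfiable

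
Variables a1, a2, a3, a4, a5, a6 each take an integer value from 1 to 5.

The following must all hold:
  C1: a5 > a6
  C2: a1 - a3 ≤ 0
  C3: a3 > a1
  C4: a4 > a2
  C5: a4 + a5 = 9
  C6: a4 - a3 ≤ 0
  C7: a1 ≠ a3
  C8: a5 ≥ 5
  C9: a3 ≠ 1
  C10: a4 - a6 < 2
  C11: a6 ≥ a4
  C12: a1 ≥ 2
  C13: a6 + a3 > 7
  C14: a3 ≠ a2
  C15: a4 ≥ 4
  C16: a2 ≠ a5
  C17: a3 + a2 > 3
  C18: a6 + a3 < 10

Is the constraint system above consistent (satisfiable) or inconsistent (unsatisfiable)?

Satisfiable

Take a1 = 2, a2 = 1, a3 = 4, a4 = 4, a5 = 5, a6 = 4. Then constraint 2: a1 - a3 = -2; constraint 5: a4 + a5 = 9; constraint 6: a4 - a3 = 0, and every other listed constraint is also met.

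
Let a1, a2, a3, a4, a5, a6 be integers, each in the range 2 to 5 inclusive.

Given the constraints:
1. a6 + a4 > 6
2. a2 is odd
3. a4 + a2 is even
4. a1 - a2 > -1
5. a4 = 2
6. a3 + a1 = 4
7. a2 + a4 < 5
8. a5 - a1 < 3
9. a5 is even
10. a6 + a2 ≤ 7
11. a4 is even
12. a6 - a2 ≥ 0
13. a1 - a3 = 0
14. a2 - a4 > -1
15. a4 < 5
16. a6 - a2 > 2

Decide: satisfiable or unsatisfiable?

Unsatisfiable

Constraint 11 makes a4 even and constraint 2 makes a2 odd, so a4 + a2 must be odd. Constraint 3 says a4 + a2 is even — contradiction.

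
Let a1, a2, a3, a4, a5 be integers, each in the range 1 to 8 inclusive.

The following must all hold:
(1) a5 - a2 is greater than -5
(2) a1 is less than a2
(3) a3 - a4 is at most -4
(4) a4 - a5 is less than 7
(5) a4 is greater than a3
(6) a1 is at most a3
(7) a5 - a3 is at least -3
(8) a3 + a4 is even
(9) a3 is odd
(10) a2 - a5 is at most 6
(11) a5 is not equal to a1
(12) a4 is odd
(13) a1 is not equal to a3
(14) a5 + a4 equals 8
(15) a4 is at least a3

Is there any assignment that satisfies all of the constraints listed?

One satisfying assignment is a1 = 2, a2 = 4, a3 = 3, a4 = 7, a5 = 1.
For the less obvious constraints — constraint 1: a5 - a2 = -3; constraint 3: a3 - a4 = -4 — and the others hold by inspection.

Satisfiable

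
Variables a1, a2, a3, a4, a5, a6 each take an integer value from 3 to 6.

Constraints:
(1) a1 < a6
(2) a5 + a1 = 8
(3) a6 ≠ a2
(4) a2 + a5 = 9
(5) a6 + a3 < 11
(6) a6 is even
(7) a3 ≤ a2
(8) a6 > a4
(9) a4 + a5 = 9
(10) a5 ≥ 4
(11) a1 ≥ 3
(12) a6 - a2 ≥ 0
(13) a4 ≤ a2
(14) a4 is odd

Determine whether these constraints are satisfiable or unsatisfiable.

One satisfying assignment is a1 = 4, a2 = 5, a3 = 4, a4 = 5, a5 = 4, a6 = 6.
For the less obvious constraints — constraint 2: a5 + a1 = 8; constraint 4: a2 + a5 = 9; constraint 5: a6 + a3 = 10 — and the others hold by inspection.

Satisfiable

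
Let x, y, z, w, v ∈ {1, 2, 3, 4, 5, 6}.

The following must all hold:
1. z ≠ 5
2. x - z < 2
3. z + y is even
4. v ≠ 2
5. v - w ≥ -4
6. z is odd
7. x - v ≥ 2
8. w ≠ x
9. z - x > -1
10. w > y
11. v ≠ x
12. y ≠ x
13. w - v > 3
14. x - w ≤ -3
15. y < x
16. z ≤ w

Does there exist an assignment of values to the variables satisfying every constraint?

Constraints 5, 7, and 14 give x − v ≥ 2, v − w ≥ -4, w − x ≥ 3.
Adding all 3 inequalities: the left sides telescope to 0, and the right sides sum to 2 + (-4) + 3 = 1. So 0 ≥ 1, which is false.

Unsatisfiable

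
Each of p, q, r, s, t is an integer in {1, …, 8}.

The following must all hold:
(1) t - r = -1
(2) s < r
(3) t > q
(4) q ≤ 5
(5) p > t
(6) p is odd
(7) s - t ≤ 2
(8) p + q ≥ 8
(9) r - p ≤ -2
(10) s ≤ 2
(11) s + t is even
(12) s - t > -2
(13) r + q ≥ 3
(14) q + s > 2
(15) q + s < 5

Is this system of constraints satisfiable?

Satisfiable

Setting (p, q, r, s, t) = (7, 1, 3, 2, 2) satisfies everything: constraint 1: t - r = -1; constraint 7: s - t = 0, and the others follow.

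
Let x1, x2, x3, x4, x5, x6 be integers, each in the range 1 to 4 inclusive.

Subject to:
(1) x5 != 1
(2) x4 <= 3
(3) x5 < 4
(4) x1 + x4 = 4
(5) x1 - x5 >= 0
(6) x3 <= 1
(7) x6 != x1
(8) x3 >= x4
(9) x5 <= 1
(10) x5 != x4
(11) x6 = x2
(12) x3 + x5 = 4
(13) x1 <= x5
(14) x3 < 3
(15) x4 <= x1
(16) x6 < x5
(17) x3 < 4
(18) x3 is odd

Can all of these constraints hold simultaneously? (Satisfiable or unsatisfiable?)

From constraints 9 and 13: x1 ≤ x5 ≤ 1. From constraints 6 and 8: x4 ≤ x3 ≤ 1. Hence x1 + x4 ≤ 2. But constraint 4 requires x1 + x4 = 4, and 4 > 2. Contradiction.

Unsatisfiable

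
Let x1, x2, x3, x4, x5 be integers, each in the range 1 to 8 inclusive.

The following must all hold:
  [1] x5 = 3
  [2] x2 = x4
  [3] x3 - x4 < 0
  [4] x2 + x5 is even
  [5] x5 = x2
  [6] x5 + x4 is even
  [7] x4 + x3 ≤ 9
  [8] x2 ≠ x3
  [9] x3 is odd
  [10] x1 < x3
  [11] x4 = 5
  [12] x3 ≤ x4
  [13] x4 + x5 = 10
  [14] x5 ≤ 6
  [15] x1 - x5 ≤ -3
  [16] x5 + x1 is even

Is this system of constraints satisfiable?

Unsatisfiable

Constraint 1 fixes x5 = 3 and constraint 11 fixes x4 = 5. Constraints 2 and 5 give x5 = x2 = x4, so x5 = x4. But 3 ≠ 5 — contradiction.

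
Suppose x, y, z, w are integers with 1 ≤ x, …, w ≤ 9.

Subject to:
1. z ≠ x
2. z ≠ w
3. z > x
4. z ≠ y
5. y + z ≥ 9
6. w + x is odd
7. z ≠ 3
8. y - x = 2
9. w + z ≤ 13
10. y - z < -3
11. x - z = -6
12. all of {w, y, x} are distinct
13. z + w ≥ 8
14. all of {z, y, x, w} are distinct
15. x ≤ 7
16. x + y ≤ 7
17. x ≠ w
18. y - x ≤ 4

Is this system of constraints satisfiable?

Take x = 2, y = 4, z = 8, w = 3. Then constraint 5: y + z = 12; constraint 8: y - x = 2; constraint 9: w + z = 11, and every other listed constraint is also met.

Satisfiable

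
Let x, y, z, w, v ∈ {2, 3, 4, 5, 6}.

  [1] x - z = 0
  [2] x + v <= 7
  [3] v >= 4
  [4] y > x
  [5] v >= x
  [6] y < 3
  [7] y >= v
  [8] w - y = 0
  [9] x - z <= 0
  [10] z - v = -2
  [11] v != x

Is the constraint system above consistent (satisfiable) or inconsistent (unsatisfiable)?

From constraints 3 and 7: y ≥ v and v ≥ 4, so y ≥ 4. From constraint 6: y ≤ 2. But 2 < 4, so no value of y works.

Unsatisfiable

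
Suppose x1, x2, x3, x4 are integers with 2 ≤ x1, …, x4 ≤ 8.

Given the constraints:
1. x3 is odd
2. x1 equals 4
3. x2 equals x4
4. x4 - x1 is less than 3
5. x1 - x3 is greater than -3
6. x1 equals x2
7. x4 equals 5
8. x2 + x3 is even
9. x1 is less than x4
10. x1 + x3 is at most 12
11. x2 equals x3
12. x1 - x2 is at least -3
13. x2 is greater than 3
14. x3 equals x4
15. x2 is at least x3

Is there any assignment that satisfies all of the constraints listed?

Unsatisfiable

Constraint 2 fixes x1 = 4 and constraint 7 fixes x4 = 5. Constraints 6, 11, and 14 give x1 = x2 = x3 = x4, so x1 = x4. But 4 ≠ 5 — contradiction.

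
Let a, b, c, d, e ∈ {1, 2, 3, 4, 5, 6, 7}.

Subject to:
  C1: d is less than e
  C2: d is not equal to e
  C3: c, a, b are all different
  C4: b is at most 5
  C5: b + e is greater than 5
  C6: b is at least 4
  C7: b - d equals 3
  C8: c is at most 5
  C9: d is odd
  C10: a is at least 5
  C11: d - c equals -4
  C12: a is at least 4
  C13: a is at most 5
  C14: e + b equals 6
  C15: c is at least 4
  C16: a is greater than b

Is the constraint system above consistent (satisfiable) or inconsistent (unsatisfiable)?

Unsatisfiable

Constraints 4, 6, 8, 12, 13, and 15 confine each of c, a, b to the 2 values {4, 5}.
Constraint 3 requires all 3 of them to be distinct, but only 2 values are available — impossible by the pigeonhole principle.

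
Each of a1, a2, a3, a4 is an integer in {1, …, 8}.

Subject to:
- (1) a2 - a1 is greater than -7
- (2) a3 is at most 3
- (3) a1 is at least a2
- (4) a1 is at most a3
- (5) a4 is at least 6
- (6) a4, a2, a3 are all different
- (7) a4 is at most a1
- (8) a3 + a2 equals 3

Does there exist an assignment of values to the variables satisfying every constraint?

From constraints 5 and 7: a1 ≥ a4 and a4 ≥ 6, so a1 ≥ 6. From constraints 2 and 4: a1 ≤ a3 and a3 ≤ 3, so a1 ≤ 3. But 3 < 6, so no value of a1 works.

Unsatisfiable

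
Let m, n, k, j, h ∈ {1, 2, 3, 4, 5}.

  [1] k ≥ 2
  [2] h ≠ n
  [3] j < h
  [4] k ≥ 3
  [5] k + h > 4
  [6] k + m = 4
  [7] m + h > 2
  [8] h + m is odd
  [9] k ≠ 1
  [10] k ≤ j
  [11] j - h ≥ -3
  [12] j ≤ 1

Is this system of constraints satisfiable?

Unsatisfiable

From constraint 4: k ≥ 3. From constraints 10 and 12: k ≤ j and j ≤ 1, so k ≤ 1. But 1 < 3, so no value of k works.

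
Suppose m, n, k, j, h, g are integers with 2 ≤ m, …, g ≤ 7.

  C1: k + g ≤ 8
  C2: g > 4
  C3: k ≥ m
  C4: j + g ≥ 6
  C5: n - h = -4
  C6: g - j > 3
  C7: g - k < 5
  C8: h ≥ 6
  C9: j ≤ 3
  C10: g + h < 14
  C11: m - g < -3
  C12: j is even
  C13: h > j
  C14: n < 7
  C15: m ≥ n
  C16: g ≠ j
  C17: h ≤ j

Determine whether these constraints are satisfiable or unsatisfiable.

From constraints 8 and 17: j ≥ h and h ≥ 6, so j ≥ 6. From constraint 9: j ≤ 3. But 3 < 6, so no value of j works.

Unsatisfiable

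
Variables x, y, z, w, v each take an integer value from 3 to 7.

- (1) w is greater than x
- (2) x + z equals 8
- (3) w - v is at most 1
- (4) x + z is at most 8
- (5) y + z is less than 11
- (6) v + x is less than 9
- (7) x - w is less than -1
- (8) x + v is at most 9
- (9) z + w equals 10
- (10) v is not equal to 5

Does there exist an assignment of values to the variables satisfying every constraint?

Satisfiable

Try x = 3, y = 4, z = 5, w = 5, v = 4.
Check constraint 2: x + z = 8; constraint 3: w - v = 1. The remaining constraints are straightforward to verify.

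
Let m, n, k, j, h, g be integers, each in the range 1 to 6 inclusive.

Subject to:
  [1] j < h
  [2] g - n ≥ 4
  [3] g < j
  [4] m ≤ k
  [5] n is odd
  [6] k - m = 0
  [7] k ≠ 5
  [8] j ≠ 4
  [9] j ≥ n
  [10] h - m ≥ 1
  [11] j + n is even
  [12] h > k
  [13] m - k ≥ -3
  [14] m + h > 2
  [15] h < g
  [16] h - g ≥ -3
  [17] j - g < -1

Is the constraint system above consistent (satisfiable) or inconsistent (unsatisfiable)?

Unsatisfiable

Constraints 1, 3, and 15 give g < j, j < h, h < g. Chaining: g < j < h < g, which forces g < g — impossible.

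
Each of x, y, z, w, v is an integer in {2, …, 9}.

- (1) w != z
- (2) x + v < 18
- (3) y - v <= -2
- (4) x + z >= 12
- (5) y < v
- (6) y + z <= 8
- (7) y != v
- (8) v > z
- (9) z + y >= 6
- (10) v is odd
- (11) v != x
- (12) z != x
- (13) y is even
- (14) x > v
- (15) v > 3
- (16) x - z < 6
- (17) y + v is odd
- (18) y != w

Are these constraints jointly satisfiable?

One satisfying assignment is x = 8, y = 2, z = 4, w = 7, v = 7.
For the less obvious constraints — constraint 2: x + v = 15; constraint 3: y - v = -5; constraint 4: x + z = 12 — and the others hold by inspection.

Satisfiable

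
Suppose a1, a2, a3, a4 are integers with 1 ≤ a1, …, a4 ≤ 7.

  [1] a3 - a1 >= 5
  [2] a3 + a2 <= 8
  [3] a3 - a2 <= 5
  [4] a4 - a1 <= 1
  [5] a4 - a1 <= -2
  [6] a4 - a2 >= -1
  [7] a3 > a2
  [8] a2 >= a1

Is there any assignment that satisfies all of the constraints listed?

Unsatisfiable

Constraints 1, 3, 5, and 6 give a4 − a2 ≥ -1, a2 − a3 ≥ -5, a3 − a1 ≥ 5, a1 − a4 ≥ 2.
Adding all 4 inequalities: the left sides telescope to 0, and the right sides sum to (-1) + (-5) + 5 + 2 = 1. So 0 ≥ 1, which is false.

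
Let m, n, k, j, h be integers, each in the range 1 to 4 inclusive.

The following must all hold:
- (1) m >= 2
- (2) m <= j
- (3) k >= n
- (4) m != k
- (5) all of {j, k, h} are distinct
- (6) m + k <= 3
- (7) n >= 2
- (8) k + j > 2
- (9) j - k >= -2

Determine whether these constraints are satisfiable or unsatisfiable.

From constraint 1: m ≥ 2. From constraints 3 and 7: k ≥ n ≥ 2. Hence m + k ≥ 4. But constraint 6 requires m + k ≤ 3, and 3 < 4. Contradiction.

Unsatisfiable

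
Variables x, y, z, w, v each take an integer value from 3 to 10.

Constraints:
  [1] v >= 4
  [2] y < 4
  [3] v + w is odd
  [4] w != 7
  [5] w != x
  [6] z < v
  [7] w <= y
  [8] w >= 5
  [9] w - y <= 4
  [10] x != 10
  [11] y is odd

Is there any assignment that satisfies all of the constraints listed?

From constraints 7 and 8: y ≥ w and w ≥ 5, so y ≥ 5. From constraint 2: y ≤ 3. But 3 < 5, so no value of y works.

Unsatisfiable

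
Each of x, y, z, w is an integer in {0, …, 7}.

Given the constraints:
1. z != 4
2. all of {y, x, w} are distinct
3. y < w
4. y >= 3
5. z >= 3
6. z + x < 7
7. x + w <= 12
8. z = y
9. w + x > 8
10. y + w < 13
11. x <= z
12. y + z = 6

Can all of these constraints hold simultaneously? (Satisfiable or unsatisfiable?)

Satisfiable

The assignment x = 2, y = 3, z = 3, w = 7 works:
  constraint 6 holds since z + x = 5.
  constraint 7 holds since x + w = 9.
  constraint 9 holds since w + x = 9.
The rest check out directly.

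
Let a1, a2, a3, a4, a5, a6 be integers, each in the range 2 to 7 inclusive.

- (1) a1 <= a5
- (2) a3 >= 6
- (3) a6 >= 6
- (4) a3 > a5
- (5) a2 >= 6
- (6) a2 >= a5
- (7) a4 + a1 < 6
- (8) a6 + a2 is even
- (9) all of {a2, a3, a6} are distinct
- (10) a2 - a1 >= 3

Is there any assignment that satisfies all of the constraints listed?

Unsatisfiable

Constraints 2, 3, and 5 confine each of a2, a3, a6 to the 2 values {6, 7} (the domain already gives each ≤ 7).
Constraint 9 requires all 3 of them to be distinct, but only 2 values are available — impossible by the pigeonhole principle.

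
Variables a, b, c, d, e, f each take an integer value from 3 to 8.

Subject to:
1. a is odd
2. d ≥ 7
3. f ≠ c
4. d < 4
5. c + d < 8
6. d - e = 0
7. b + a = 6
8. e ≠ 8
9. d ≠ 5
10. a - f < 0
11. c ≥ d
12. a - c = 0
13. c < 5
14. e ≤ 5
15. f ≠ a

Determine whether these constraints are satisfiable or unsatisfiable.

From constraints 2 and 11: c ≥ d and d ≥ 7, so c ≥ 7. From constraint 13: c ≤ 4. But 4 < 7, so no value of c works.

Unsatisfiable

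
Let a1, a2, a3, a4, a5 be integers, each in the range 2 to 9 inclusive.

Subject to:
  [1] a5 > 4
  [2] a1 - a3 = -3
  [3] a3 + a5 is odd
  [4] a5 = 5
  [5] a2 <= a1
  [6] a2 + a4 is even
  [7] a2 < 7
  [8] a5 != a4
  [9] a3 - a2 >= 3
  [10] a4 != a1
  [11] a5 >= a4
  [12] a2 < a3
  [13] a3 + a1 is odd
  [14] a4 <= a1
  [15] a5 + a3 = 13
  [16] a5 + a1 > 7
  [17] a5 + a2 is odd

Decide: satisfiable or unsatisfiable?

Satisfiable

The assignment a1 = 5, a2 = 4, a3 = 8, a4 = 4, a5 = 5 works:
  constraint 2 holds since a1 - a3 = -3.
  constraint 9 holds since a3 - a2 = 4.
  constraint 15 holds since a5 + a3 = 13.
The rest check out directly.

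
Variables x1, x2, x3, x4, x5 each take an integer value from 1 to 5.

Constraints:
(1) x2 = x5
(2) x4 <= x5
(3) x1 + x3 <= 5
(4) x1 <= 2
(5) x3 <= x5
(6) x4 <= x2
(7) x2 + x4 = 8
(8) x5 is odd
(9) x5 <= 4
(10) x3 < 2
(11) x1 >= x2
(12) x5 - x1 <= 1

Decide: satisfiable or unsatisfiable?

Unsatisfiable

From constraints 4 and 11: x2 ≤ x1 ≤ 2. From constraints 2 and 9: x4 ≤ x5 ≤ 4. Hence x2 + x4 ≤ 6. But constraint 7 requires x2 + x4 = 8, and 8 > 6. Contradiction.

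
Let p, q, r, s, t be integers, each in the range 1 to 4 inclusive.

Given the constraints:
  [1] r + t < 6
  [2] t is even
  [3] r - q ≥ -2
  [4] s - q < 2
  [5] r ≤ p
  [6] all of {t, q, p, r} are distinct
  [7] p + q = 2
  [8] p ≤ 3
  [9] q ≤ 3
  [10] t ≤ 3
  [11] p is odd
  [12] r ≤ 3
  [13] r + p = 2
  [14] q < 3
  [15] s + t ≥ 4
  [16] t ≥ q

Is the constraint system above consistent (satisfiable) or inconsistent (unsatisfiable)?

Constraints 8, 9, 10, and 12 confine each of t, q, p, r to the 3 values {1, …, 3} (the domain already gives each ≥ 1).
Constraint 6 requires all 4 of them to be distinct, but only 3 values are available — impossible by the pigeonhole principle.

Unsatisfiable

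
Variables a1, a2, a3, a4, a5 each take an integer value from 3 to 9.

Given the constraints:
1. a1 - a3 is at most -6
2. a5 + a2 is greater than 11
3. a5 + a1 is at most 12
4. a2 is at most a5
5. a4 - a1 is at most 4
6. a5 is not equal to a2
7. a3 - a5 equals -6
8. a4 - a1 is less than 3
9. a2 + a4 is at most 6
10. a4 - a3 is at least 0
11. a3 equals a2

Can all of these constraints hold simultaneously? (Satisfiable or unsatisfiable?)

Unsatisfiable

Constraints 1, 5, and 10 give a1 − a4 ≥ -4, a4 − a3 ≥ 0, a3 − a1 ≥ 6.
Adding all 3 inequalities: the left sides telescope to 0, and the right sides sum to (-4) + 0 + 6 = 2. So 0 ≥ 2, which is false.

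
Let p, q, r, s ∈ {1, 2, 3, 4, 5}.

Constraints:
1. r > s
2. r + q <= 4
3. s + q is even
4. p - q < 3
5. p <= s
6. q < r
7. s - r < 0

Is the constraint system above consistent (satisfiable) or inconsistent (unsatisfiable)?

Satisfiable

Take p = 1, q = 1, r = 2, s = 1. Then constraint 2: r + q = 3; constraint 4: p - q = 0; constraint 7: s - r = -1, and every other listed constraint is also met.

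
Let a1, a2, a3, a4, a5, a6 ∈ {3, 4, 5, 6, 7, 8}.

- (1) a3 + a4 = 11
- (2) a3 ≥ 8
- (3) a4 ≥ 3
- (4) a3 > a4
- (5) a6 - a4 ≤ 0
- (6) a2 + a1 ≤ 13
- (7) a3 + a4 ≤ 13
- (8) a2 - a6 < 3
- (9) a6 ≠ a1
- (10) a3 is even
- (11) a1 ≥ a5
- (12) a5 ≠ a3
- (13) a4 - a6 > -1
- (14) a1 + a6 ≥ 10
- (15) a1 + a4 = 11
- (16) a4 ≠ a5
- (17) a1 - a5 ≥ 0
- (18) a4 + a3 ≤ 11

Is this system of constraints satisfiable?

Take a1 = 8, a2 = 3, a3 = 8, a4 = 3, a5 = 7, a6 = 3. Then constraint 1: a3 + a4 = 11; constraint 5: a6 - a4 = 0; constraint 6: a2 + a1 = 11, and every other listed constraint is also met.

Satisfiable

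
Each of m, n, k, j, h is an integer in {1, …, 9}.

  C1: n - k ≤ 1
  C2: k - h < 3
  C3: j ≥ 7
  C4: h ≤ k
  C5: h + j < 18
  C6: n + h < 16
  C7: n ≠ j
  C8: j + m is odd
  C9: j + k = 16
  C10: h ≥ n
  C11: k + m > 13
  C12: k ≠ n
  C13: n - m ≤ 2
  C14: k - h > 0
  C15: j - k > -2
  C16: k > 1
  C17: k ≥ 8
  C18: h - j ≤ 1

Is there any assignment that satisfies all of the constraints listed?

Satisfiable

Setting (m, n, k, j, h) = (7, 7, 8, 8, 7) satisfies everything: constraint 1: n - k = -1; constraint 2: k - h = 1, and the others follow.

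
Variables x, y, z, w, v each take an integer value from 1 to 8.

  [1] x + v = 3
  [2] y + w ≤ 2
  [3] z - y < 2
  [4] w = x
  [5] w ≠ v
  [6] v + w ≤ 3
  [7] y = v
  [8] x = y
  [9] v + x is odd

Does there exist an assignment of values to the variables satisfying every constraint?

Unsatisfiable

From constraints 4, 7, and 8, w = x = y = v, so w = v. But constraint 5 says w ≠ v. Contradiction.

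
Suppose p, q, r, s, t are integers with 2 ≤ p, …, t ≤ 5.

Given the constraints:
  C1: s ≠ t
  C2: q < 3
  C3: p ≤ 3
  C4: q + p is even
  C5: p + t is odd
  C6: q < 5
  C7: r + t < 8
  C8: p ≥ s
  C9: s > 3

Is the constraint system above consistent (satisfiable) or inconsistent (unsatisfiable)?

From constraint 9: s ≥ 4. From constraints 3 and 8: s ≤ p and p ≤ 3, so s ≤ 3. But 3 < 4, so no value of s works.

Unsatisfiable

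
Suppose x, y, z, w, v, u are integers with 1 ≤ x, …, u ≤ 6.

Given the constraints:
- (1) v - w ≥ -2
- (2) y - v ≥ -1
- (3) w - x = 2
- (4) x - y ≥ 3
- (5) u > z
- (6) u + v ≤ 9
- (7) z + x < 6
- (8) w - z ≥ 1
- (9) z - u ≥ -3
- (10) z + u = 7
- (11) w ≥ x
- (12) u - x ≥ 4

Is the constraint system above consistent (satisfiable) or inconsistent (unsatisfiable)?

Unsatisfiable

Constraints 1, 2, 4, 8, 9, and 12 give z − u ≥ -3, u − x ≥ 4, x − y ≥ 3, y − v ≥ -1, v − w ≥ -2, w − z ≥ 1.
Adding all 6 inequalities: the left sides telescope to 0, and the right sides sum to (-3) + 4 + 3 + (-1) + (-2) + 1 = 2. So 0 ≥ 2, which is false.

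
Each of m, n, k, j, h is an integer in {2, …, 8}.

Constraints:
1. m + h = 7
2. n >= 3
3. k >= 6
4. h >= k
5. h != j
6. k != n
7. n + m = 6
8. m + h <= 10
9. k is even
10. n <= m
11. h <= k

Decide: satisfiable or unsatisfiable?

From constraints 2 and 10: m ≥ n ≥ 3. From constraints 3 and 4: h ≥ k ≥ 6. Hence m + h ≥ 9. But constraint 1 requires m + h = 7, and 7 < 9. Contradiction.

Unsatisfiable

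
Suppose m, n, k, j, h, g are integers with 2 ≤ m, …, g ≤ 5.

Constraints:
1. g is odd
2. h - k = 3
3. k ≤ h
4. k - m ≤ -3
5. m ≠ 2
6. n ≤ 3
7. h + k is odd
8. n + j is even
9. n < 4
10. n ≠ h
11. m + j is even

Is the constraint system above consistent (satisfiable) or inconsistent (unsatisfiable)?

Satisfiable

One satisfying assignment is m = 5, n = 3, k = 2, j = 3, h = 5, g = 5.
For the less obvious constraints — constraint 2: h - k = 3; constraint 4: k - m = -3 — and the others hold by inspection.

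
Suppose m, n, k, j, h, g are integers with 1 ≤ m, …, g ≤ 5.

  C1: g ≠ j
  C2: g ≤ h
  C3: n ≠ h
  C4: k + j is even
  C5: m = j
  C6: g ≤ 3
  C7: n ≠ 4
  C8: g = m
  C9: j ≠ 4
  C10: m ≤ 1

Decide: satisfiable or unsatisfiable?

From constraints 5 and 8, g = m = j, so g = j. But constraint 1 says g ≠ j. Contradiction.

Unsatisfiable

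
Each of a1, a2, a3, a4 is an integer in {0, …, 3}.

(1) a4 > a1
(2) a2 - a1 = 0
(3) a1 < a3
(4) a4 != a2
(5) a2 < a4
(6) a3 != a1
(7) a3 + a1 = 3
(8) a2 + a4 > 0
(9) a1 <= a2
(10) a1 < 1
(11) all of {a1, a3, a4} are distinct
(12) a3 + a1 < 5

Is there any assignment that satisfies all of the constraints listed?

Satisfiable

Try a1 = 0, a2 = 0, a3 = 3, a4 = 1.
Check constraint 2: a2 - a1 = 0; constraint 7: a3 + a1 = 3; constraint 8: a2 + a4 = 1. The remaining constraints are straightforward to verify.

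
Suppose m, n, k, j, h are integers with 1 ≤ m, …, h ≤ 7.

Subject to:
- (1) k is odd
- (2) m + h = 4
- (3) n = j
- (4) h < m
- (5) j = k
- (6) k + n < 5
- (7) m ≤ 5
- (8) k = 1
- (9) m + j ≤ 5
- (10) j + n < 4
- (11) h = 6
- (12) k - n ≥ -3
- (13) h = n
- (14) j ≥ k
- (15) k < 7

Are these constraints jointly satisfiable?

Constraint 11 fixes h = 6 and constraint 8 fixes k = 1. Constraints 3, 5, and 13 give h = n = j = k, so h = k. But 6 ≠ 1 — contradiction.

Unsatisfiable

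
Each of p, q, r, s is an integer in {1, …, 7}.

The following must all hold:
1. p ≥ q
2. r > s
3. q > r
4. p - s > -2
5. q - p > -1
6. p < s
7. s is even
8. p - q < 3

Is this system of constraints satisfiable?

Constraints 1, 2, 3, and 6 give p < s, s < r, r < q, q ≤ p. Chaining: p < s < r < q ≤ p, which forces p < p — impossible.

Unsatisfiable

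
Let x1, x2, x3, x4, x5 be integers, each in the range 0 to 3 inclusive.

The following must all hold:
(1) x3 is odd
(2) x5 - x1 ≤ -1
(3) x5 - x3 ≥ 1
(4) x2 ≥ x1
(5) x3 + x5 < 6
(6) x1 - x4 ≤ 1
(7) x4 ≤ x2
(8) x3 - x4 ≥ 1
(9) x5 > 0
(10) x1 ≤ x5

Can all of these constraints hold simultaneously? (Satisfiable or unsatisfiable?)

Unsatisfiable

Constraints 2, 3, 6, and 8 give x3 − x4 ≥ 1, x4 − x1 ≥ -1, x1 − x5 ≥ 1, x5 − x3 ≥ 1.
Adding all 4 inequalities: the left sides telescope to 0, and the right sides sum to 1 + (-1) + 1 + 1 = 2. So 0 ≥ 2, which is false.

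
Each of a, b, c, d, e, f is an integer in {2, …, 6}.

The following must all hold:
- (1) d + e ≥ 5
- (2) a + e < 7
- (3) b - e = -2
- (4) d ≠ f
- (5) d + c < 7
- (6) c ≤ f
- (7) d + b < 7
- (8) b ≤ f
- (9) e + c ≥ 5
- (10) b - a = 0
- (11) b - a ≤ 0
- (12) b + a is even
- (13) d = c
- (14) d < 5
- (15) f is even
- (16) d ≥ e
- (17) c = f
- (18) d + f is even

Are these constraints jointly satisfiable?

Unsatisfiable

From constraints 13 and 17, d = c = f, so d = f. But constraint 4 says d ≠ f. Contradiction.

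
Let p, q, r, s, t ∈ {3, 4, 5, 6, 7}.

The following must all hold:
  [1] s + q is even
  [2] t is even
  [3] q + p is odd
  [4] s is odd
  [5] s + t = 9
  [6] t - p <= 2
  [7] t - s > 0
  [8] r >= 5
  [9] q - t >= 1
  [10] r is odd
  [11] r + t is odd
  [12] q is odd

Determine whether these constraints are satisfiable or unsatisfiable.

Satisfiable

Setting (p, q, r, s, t) = (4, 7, 5, 3, 6) satisfies everything: constraint 5: s + t = 9; constraint 6: t - p = 2, and the others follow.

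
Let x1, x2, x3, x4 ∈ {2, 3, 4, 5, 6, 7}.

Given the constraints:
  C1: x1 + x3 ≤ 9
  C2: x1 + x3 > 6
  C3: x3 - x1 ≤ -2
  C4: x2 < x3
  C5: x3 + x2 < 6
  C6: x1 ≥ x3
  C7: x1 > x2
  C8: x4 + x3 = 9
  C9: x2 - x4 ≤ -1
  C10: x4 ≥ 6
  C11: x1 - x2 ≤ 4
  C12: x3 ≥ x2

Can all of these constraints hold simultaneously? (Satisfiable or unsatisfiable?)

Satisfiable

Setting (x1, x2, x3, x4) = (6, 2, 3, 6) satisfies everything: constraint 1: x1 + x3 = 9; constraint 2: x1 + x3 = 9, and the others follow.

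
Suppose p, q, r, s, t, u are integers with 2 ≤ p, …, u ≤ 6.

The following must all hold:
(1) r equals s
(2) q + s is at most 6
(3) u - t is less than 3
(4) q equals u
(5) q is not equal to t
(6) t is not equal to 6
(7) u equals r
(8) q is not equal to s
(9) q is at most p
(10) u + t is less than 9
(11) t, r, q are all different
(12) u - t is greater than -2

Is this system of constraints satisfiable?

From constraints 1, 4, and 7, q = u = r = s, so q = s. But constraint 8 says q ≠ s. Contradiction.

Unsatisfiable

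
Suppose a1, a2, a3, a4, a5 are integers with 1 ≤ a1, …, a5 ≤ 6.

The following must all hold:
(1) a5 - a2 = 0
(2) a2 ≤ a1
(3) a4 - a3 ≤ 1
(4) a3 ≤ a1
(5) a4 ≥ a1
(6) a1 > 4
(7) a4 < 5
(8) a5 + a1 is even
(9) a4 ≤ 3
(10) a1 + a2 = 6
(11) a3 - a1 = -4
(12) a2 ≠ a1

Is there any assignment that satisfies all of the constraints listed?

From constraint 6: a1 ≥ 5. From constraints 5 and 9: a1 ≤ a4 and a4 ≤ 3, so a1 ≤ 3. But 3 < 5, so no value of a1 works.

Unsatisfiable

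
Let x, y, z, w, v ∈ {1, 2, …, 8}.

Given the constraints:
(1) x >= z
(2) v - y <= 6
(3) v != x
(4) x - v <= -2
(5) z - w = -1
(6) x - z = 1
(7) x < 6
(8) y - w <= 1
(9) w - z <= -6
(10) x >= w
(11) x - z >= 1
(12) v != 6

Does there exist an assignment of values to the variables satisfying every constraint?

Constraints 2, 4, 8, 9, and 11 give z − w ≥ 6, w − y ≥ -1, y − v ≥ -6, v − x ≥ 2, x − z ≥ 1.
Adding all 5 inequalities: the left sides telescope to 0, and the right sides sum to 6 + (-1) + (-6) + 2 + 1 = 2. So 0 ≥ 2, which is false.

Unsatisfiable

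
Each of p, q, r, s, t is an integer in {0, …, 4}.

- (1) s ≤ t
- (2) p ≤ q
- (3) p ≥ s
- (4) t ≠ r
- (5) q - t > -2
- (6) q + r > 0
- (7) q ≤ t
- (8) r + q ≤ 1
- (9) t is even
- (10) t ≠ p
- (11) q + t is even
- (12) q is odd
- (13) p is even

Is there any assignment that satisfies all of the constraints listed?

Constraint 12 makes q odd and constraint 9 makes t even, so q + t must be odd. Constraint 11 says q + t is even — contradiction.

Unsatisfiable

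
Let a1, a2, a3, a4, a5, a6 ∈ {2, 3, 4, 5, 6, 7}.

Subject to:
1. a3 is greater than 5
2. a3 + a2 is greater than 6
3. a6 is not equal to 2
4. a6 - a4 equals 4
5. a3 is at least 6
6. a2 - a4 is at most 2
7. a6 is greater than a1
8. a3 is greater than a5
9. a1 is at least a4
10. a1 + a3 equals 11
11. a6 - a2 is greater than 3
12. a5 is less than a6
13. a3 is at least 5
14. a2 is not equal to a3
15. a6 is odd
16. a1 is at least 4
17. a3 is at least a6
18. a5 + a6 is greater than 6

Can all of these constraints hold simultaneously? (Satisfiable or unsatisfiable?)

Satisfiable

Setting (a1, a2, a3, a4, a5, a6) = (4, 2, 7, 3, 2, 7) satisfies everything: constraint 2: a3 + a2 = 9; constraint 4: a6 - a4 = 4; constraint 6: a2 - a4 = -1, and the others follow.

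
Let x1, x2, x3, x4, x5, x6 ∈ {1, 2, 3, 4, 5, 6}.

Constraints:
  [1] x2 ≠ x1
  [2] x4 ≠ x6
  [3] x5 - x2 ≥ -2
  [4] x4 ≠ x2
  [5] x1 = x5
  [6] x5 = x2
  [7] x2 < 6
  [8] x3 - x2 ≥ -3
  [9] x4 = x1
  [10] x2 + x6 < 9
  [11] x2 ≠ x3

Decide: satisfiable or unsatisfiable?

Unsatisfiable

From constraints 5, 6, and 9, x4 = x1 = x5 = x2, so x4 = x2. But constraint 4 says x4 ≠ x2. Contradiction.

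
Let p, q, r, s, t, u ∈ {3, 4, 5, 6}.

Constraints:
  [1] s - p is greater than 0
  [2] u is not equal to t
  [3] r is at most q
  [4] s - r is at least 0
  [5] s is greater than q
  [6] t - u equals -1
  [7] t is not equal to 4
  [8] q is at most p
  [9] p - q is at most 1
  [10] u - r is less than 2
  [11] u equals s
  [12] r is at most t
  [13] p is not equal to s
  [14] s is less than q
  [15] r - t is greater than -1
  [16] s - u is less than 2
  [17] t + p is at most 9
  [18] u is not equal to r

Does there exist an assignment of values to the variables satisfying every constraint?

Constraints 1, 8, and 14 give p < s, s < q, q ≤ p. Chaining: p < s < q ≤ p, which forces p < p — impossible.

Unsatisfiable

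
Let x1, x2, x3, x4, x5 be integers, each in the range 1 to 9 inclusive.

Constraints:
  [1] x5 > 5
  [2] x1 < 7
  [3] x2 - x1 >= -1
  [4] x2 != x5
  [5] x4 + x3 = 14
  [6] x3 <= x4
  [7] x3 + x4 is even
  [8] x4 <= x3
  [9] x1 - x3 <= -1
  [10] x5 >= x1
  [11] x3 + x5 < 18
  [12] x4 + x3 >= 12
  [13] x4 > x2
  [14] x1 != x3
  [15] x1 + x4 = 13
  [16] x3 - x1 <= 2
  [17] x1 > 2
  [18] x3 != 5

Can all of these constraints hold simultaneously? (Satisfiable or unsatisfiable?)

Satisfiable

Take x1 = 6, x2 = 6, x3 = 7, x4 = 7, x5 = 9. Then constraint 3: x2 - x1 = 0; constraint 5: x4 + x3 = 14, and every other listed constraint is also met.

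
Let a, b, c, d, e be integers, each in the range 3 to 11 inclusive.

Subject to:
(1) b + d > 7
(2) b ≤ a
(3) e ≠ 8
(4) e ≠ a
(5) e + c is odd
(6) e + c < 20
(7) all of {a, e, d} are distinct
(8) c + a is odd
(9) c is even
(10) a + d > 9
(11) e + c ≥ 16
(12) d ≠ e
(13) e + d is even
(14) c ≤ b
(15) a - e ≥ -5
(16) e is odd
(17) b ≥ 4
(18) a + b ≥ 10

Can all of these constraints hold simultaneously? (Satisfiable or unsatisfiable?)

Take a = 7, b = 6, c = 6, d = 3, e = 11. Then constraint 1: b + d = 9; constraint 6: e + c = 17; constraint 10: a + d = 10, and every other listed constraint is also met.

Satisfiable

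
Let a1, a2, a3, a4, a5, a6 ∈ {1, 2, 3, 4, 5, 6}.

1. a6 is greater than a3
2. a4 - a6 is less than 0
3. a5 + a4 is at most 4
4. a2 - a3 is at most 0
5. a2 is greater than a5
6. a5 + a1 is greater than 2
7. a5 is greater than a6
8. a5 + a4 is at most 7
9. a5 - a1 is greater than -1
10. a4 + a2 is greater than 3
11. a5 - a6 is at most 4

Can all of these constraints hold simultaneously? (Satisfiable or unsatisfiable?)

Constraints 1, 4, 5, and 7 give a3 < a6, a6 < a5, a5 < a2, a2 ≤ a3. Chaining: a3 < a6 < a5 < a2 ≤ a3, which forces a3 < a3 — impossible.

Unsatisfiable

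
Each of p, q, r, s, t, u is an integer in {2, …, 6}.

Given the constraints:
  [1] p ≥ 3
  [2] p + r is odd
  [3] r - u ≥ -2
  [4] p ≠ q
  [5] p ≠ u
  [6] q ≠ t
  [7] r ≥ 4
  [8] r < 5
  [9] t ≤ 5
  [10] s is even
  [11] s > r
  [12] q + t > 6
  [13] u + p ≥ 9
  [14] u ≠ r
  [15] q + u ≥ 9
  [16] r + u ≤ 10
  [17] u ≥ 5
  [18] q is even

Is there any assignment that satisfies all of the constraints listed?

Try p = 3, q = 6, r = 4, s = 6, t = 3, u = 6.
Check constraint 3: r - u = -2; constraint 12: q + t = 9. The remaining constraints are straightforward to verify.

Satisfiable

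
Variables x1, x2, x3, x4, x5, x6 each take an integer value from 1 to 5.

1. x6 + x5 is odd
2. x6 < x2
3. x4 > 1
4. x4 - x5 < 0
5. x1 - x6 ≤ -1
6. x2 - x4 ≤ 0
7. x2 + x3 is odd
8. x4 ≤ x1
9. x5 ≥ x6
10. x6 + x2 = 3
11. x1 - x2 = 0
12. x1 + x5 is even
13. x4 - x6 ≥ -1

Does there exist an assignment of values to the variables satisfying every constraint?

Unsatisfiable

Constraints 2, 5, 6, and 8 give x1 < x6, x6 < x2, x2 ≤ x4, x4 ≤ x1. Chaining: x1 < x6 < x2 ≤ x4 ≤ x1, which forces x1 < x1 — impossible.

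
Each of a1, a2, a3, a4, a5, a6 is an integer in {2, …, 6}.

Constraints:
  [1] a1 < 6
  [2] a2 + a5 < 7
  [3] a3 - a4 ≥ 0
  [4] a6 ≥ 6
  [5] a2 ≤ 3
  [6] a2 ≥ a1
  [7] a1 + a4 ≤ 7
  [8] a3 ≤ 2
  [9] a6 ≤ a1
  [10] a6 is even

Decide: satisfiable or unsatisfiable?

From constraints 4 and 9: a1 ≥ a6 and a6 ≥ 6, so a1 ≥ 6. From constraints 5 and 6: a1 ≤ a2 and a2 ≤ 3, so a1 ≤ 3. But 3 < 6, so no value of a1 works.

Unsatisfiable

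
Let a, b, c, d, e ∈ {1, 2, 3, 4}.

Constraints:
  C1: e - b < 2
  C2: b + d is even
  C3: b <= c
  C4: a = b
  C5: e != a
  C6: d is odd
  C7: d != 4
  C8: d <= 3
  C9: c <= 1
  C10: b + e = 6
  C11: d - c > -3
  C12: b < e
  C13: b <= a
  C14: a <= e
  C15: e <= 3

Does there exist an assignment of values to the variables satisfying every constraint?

Unsatisfiable

From constraints 3 and 9: b ≤ c ≤ 1. From constraint 15: e ≤ 3. Hence b + e ≤ 4. But constraint 10 requires b + e = 6, and 6 > 4. Contradiction.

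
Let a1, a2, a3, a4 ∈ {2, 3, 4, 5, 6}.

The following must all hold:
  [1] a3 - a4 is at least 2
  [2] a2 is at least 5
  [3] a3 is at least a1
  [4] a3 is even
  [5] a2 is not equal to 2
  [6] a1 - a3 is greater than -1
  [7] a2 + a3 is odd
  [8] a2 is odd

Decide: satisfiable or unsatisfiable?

Take a1 = 4, a2 = 5, a3 = 4, a4 = 2. Then constraint 1: a3 - a4 = 2; constraint 4: a3 = 4 is even; constraint 6: a1 - a3 = 0, and every other listed constraint is also met.

Satisfiable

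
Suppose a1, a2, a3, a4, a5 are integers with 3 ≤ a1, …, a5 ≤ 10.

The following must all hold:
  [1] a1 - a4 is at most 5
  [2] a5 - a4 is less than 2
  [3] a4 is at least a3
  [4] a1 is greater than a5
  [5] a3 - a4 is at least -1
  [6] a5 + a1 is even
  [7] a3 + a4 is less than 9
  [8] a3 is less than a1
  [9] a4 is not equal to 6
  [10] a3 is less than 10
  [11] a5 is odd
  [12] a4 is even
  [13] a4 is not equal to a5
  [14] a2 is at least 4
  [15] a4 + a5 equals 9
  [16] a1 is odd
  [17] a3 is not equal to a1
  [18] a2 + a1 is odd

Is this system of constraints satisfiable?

Satisfiable

Try a1 = 7, a2 = 4, a3 = 4, a4 = 4, a5 = 5.
Check constraint 1: a1 - a4 = 3; constraint 2: a5 - a4 = 1. The remaining constraints are straightforward to verify.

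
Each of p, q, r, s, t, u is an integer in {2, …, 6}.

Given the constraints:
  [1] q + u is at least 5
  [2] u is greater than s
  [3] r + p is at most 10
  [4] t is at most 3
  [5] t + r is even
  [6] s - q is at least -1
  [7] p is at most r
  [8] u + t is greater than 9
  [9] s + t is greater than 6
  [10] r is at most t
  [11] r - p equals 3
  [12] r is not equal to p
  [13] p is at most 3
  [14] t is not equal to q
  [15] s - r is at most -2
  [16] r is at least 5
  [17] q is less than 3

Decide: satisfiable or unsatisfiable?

From constraint 16: r ≥ 5. From constraints 4 and 10: r ≤ t and t ≤ 3, so r ≤ 3. But 3 < 5, so no value of r works.

Unsatisfiable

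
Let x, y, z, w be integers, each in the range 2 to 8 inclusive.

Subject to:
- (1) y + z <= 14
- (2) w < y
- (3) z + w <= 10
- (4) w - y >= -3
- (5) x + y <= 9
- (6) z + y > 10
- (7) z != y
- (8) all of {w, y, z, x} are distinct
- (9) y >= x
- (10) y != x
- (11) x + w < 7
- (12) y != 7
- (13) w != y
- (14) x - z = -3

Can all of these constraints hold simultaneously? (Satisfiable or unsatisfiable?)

Setting (x, y, z, w) = (3, 5, 6, 2) satisfies everything: constraint 1: y + z = 11; constraint 3: z + w = 8, and the others follow.

Satisfiable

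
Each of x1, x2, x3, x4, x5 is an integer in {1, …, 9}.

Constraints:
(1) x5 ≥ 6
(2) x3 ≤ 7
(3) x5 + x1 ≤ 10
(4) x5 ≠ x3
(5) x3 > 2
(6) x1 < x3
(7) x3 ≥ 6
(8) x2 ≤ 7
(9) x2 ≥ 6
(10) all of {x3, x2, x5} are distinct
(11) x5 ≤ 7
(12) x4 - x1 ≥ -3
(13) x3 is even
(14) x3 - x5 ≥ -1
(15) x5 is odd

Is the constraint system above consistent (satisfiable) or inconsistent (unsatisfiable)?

Constraints 1, 2, 7, 8, 9, and 11 confine each of x3, x2, x5 to the 2 values {6, 7}.
Constraint 10 requires all 3 of them to be distinct, but only 2 values are available — impossible by the pigeonhole principle.

Unsatisfiable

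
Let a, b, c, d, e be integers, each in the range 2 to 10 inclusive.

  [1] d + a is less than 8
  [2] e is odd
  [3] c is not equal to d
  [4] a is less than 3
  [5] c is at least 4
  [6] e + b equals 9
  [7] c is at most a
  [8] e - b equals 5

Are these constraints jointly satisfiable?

From constraints 5 and 7: a ≥ c and c ≥ 4, so a ≥ 4. From constraint 4: a ≤ 2. But 2 < 4, so no value of a works.

Unsatisfiable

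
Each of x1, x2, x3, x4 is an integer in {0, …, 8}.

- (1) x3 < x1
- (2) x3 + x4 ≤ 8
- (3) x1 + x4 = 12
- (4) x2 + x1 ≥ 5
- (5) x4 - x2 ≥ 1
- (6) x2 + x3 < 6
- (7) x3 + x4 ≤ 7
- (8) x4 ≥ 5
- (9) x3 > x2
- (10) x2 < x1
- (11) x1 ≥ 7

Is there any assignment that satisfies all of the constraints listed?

Satisfiable

One satisfying assignment is x1 = 7, x2 = 1, x3 = 2, x4 = 5.
For the less obvious constraints — constraint 2: x3 + x4 = 7; constraint 3: x1 + x4 = 12; constraint 4: x2 + x1 = 8 — and the others hold by inspection.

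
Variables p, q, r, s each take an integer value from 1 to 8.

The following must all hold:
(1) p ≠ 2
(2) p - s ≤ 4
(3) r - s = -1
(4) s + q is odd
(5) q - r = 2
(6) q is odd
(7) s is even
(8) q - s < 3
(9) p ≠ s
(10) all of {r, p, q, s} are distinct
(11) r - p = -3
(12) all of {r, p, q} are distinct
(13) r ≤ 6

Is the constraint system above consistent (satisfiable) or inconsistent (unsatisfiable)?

Satisfiable

One satisfying assignment is p = 6, q = 5, r = 3, s = 4.
For the less obvious constraints — constraint 2: p - s = 2; constraint 3: r - s = -1 — and the others hold by inspection.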